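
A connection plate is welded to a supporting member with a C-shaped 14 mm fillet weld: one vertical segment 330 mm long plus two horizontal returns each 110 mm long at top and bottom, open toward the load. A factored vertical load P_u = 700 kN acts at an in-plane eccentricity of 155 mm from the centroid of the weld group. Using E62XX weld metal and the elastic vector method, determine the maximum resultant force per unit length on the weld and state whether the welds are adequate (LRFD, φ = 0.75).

E62XX → F_EXX = 620 MPa.
Total weld length L_w = 550 mm. Treat welds as unit-width lines.
Centroid: x̄ = 2×110×55 / 550 = 22 mm from the vertical weld.
Polar moment about centroid: J = I_x + I_y = [330³/12 + 2×110×165²] + [330×22² + 2(110³/12 + 110×33²)] = 9605000 mm³.
Direct shear f_v = P/L_w = 700×10³ / 550 = 1273 N/mm (vertical).
Torsion M = P·e = 700×10³ × 155 = 108500000 N·mm.
Critical point at (x, y) = (88, 165) from centroid. f_tx = M·y/J = 1864 N/mm; f_ty = M·x/J = 994 N/mm.
Resultant f_max = √[f_tx² + (f_v + f_ty)²] = √[1864² + (1273 + 994)²] = 2935 N/mm.
Capacity per unit length: φr_n = 0.75 × 0.6 × 620 × (0.707 × 14) = 2762 N/mm.
2935 > 2762 → NOT adequate.

f_max ≈ 2930 N/mm; NOT adequate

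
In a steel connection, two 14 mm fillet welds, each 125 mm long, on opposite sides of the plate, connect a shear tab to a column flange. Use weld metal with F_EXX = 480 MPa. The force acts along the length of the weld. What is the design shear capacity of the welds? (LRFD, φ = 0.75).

φR_n ≈ 534 kN

Effective throat t_e = 0.707 × 14 = 9.898 mm.
Total length L = 250 mm; A_we = 9.898 × 250 = 2474 mm².
F_nw = 0.6 F_EXX = 0.6 × 480 = 288 MPa.
φR_n = 0.75 × 288 × 2474 × 10⁻³ = 534.5 kN.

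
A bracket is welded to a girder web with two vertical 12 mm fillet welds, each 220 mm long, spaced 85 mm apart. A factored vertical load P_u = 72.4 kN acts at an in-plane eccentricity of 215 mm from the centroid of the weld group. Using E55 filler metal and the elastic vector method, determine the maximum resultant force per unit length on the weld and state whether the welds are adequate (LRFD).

f_max ≈ 789 N/mm; adequate

E55XX → F_EXX = 550 MPa.
Total weld length L_w = 440 mm. Treat welds as unit-width lines.
Polar moment about centroid: J = 2[d³/12 + d(b/2)²] = 2[220³/12 + 220×42.5²] = 2569000 mm³.
Direct shear f_v = P/L_w = 72.4×10³ / 440 = 164.5 N/mm (vertical).
Torsion M = P·e = 72.4×10³ × 215 = 15566000 N·mm.
Critical point at (x, y) = (42.5, 110) from centroid. f_tx = M·y/J = 666.4 N/mm; f_ty = M·x/J = 257.5 N/mm.
Resultant f_max = √[f_tx² + (f_v + f_ty)²] = √[666.4² + (164.5 + 257.5)²] = 788.8 N/mm.
Capacity per unit length: φr_n = 0.75 × 0.6 × 550 × (0.707 × 12) = 2100 N/mm.
788.8 ≤ 2100 → adequate.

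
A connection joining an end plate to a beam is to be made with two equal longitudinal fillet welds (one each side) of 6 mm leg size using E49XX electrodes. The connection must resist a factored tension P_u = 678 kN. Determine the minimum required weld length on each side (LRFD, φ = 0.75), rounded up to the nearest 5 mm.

E49XX → F_EXX = 490 MPa.
Throat t_e = 0.707 × 6 = 4.242 mm.
φr_n = 0.75 × 0.6 × 490 × 4.242 × 10⁻³ = 0.9354 kN/mm.
L_req = P_u / φr_n = 678 / 0.9354 = 724.9 mm total.
Per side: 724.9 / 2 = 362.4 mm.
Round up → use L = 365 mm on each side.

L = 365 mm on each side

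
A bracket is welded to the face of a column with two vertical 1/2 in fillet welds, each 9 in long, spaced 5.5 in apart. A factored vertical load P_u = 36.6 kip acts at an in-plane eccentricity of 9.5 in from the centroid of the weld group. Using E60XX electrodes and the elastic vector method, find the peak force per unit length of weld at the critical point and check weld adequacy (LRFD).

f_max ≈ 8.36 kip/in; adequate

E60XX → F_EXX = 60 ksi.
Total weld length L_w = 18 in. Treat welds as unit-width lines.
Polar moment about centroid: J = 2[d³/12 + d(b/2)²] = 2[9³/12 + 9×2.75²] = 257.6 in³.
Direct shear f_v = P/L_w = 36.6 / 18 = 2.033 kip/in (vertical).
Torsion M = P·e = 36.6 × 9.5 = 347.7 kip·in.
Critical point at (x, y) = (2.75, 4.5) from centroid. f_tx = M·y/J = 6.073 kip/in; f_ty = M·x/J = 3.711 kip/in.
Resultant f_max = √[f_tx² + (f_v + f_ty)²] = √[6.073² + (2.033 + 3.711)²] = 8.36 kip/in.
Capacity per unit length: φr_n = 0.75 × 0.6 × 60 × (0.707 × 0.5) = 9.544 kip/in.
8.36 ≤ 9.544 → adequate.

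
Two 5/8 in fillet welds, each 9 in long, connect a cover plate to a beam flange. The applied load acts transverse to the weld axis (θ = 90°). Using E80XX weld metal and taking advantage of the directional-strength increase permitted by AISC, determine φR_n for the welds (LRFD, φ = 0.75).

φR_n ≈ 430 kips

E80XX → F_EXX = 80 ksi.
t_e = 0.707 × 0.625 = 0.4419 in; A_we = 0.4419 × 18 = 7.954 in².
Directional factor: 1.0 + 0.5 sin^1.5(90°) = 1.5.
F_nw = 0.6 × 80 × 1.5 = 72 ksi.
φR_n = 0.75 × 72 × 7.954 = 429.5 kips.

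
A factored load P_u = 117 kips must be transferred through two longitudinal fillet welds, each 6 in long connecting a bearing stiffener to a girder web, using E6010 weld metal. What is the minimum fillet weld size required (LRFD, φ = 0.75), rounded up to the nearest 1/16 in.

E60XX → F_EXX = 60 ksi.
Total weld length L = 12 in.
Required throat t_e = P_u / (φ × 0.6 F_EXX × L) = 117 / (0.75 × 0.6 × 60 × 12) = 0.3611 in.
Required leg w = t_e / 0.707 = 0.5108 in → use 9/16 in.

w = 9/16 in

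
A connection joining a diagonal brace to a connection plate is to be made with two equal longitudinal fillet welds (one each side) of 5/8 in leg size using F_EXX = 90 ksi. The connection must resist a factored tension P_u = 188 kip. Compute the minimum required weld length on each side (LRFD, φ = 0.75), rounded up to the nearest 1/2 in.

L = 5.5 in on each side

Throat t_e = 0.707 × 0.625 = 0.4419 in.
φr_n = 0.75 × 0.6 × 90 × 0.4419 = 17.9 kip/in.
L_req = P_u / φr_n = 188 / 17.9 = 10.51 in total.
Per side: 10.51 / 2 = 5.253 in.
Round up → use L = 5.5 in on each side.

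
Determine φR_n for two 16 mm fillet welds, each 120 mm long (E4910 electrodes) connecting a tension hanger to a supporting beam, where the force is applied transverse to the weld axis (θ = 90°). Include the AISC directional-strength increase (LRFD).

φR_n ≈ 898 kN

E49XX → F_EXX = 490 MPa.
t_e = 0.707 × 16 = 11.31 mm; A_we = 11.31 × 240 = 2715 mm².
Directional factor: 1.0 + 0.5 sin^1.5(90°) = 1.5.
F_nw = 0.6 × 490 × 1.5 = 441 MPa.
φR_n = 0.75 × 441 × 2715 × 10⁻³ = 897.9 kN.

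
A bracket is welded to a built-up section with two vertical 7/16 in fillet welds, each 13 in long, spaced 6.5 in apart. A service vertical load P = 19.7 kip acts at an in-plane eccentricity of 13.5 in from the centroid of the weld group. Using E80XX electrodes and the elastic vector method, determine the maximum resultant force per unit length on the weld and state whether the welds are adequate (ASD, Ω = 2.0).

E80XX → F_EXX = 80 ksi.
Total weld length L_w = 26 in. Treat welds as unit-width lines.
Polar moment about centroid: J = 2[d³/12 + d(b/2)²] = 2[13³/12 + 13×3.25²] = 640.8 in³.
Direct shear f_v = P/L_w = 19.7 / 26 = 0.7577 kip/in (vertical).
Torsion M = P·e = 19.7 × 13.5 = 265.95 kip·in.
Critical point at (x, y) = (3.25, 6.5) from centroid. f_tx = M·y/J = 2.698 kip/in; f_ty = M·x/J = 1.349 kip/in.
Resultant f_max = √[f_tx² + (f_v + f_ty)²] = √[2.698² + (0.7577 + 1.349)²] = 3.423 kip/in.
Capacity per unit length: r_n/Ω = (1/2.0) × 0.6 × 80 × (0.707 × 0.4375) = 7.423 kip/in.
3.423 ≤ 7.423 → adequate.

f_max ≈ 3.42 kip/in; adequate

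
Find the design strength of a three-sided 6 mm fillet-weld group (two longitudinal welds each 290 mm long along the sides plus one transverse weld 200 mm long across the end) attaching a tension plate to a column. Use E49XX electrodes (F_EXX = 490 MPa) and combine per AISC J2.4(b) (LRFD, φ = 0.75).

φR_n ≈ 742 kN

t_e = 0.707 × 6 = 4.242 mm.
R_nwl = 0.6 × 490 × 4.242 × 580 × 10⁻³ = 723.3 kN (longitudinal, 2 welds).
R_nwt = 0.6 × 490 × 4.242 × 200 × 10⁻³ = 249.4 kN (transverse, base value).
(i) R_nwl + R_nwt = 972.8 kN; (ii) 0.85 R_nwl + 1.5 R_nwt = 989 kN.
R_n = max = 989 kN [governs: (ii)]; φR_n = 741.7 kN.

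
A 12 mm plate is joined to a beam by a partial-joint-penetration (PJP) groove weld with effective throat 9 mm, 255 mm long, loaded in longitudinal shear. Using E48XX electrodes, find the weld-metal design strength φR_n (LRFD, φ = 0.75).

φR_n ≈ 496 kN

E48XX → F_EXX = 480 MPa.
Effective throat (given) t_e = 9 mm.
A_we = 9 × 255 = 2295 mm².
F_nw = 0.6 F_EXX = 288 MPa.
φR_n = 0.75 × 288 × 2295 × 10⁻³ = 495.7 kN.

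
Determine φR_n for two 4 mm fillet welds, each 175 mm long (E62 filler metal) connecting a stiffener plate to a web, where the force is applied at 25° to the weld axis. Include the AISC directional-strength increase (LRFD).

φR_n ≈ 314 kN

E62XX → F_EXX = 620 MPa.
t_e = 0.707 × 4 = 2.828 mm; A_we = 2.828 × 350 = 989.8 mm².
Directional factor: 1.0 + 0.5 sin^1.5(25°) = 1.137.
F_nw = 0.6 × 620 × 1.137 = 423.1 MPa.
φR_n = 0.75 × 423.1 × 989.8 × 10⁻³ = 314.1 kN.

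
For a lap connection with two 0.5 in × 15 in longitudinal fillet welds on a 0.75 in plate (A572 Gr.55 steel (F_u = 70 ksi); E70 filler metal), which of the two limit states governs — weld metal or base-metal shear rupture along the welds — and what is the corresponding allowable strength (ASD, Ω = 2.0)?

E70XX → F_EXX = 70 ksi.
t_e = 0.707 × 0.5 = 0.3535 in; L = 30 in.
Weld metal: R_n/Ω = (1/2.0) × 0.6 × 70 × 0.3535 × 30 = 222.7 kip.
Base metal (shear rupture): R_n/Ω = (1/2.0) × 0.6 × 70 × 0.75 × 30 = 472.5 kip.
Governing: weld metal.

R_n/Ω ≈ 223 kip (weld metal governs)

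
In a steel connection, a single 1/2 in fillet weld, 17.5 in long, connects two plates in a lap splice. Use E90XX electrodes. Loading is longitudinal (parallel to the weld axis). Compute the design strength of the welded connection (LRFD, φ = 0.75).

φR_n ≈ 251 kip

E90XX → F_EXX = 90 ksi.
Effective throat t_e = 0.707 × 0.5 = 0.3535 in.
Total length L = 17.5 in; A_we = 0.3535 × 17.5 = 6.186 in².
F_nw = 0.6 F_EXX = 0.6 × 90 = 54 ksi.
φR_n = 0.75 × 54 × 6.186 = 250.5 kip.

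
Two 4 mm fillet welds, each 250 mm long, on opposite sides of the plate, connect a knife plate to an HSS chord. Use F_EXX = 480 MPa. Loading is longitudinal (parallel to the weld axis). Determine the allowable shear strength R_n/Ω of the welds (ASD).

Effective throat t_e = 0.707 × 4 = 2.828 mm.
Total length L = 500 mm; A_we = 2.828 × 500 = 1414 mm².
F_nw = 0.6 F_EXX = 0.6 × 480 = 288 MPa.
R_n = 288 × 1414 × 10⁻³ = 407.2 kN; R_n/Ω = 407.2/2.0 = 203.6 kN.

R_n/Ω ≈ 204 kN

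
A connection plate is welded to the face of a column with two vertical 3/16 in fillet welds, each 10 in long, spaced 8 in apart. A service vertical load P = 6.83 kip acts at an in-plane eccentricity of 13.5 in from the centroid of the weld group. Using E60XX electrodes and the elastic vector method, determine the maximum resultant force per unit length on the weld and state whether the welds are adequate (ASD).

f_max ≈ 1.45 kip/in; adequate

E60XX → F_EXX = 60 ksi.
Total weld length L_w = 20 in. Treat welds as unit-width lines.
Polar moment about centroid: J = 2[d³/12 + d(b/2)²] = 2[10³/12 + 10×4²] = 486.7 in³.
Direct shear f_v = P/L_w = 6.83 / 20 = 0.3415 kip/in (vertical).
Torsion M = P·e = 6.83 × 13.5 = 92.205 kip·in.
Critical point at (x, y) = (4, 5) from centroid. f_tx = M·y/J = 0.9473 kip/in; f_ty = M·x/J = 0.7578 kip/in.
Resultant f_max = √[f_tx² + (f_v + f_ty)²] = √[0.9473² + (0.3415 + 0.7578)²] = 1.451 kip/in.
Capacity per unit length: r_n/Ω = (1/2.0) × 0.6 × 60 × (0.707 × 0.1875) = 2.386 kip/in.
1.451 ≤ 2.386 → adequate.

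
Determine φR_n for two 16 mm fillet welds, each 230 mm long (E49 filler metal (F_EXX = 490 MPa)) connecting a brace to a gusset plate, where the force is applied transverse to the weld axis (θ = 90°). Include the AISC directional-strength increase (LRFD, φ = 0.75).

t_e = 0.707 × 16 = 11.31 mm; A_we = 11.31 × 460 = 5204 mm².
Directional factor: 1.0 + 0.5 sin^1.5(90°) = 1.5.
F_nw = 0.6 × 490 × 1.5 = 441 MPa.
φR_n = 0.75 × 441 × 5204 × 10⁻³ = 1721 kN.

φR_n ≈ 1720 kN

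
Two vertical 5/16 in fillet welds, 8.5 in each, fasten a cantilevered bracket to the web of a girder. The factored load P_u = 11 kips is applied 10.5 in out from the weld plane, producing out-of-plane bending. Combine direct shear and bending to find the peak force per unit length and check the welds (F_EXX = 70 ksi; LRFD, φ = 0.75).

f_max ≈ 4.84 kip/in; adequate

L_w = 2 × 8.5 = 17 in; section modulus (unit throat) S = 2 × L²/6 = 24.08 in².
Direct shear f_v = P/L_w = 11/17 = 0.6471 kip/in.
Moment M = P × e = 11 × 10.5 = 115.5 kip·in; bending f_b = M/S = 4.796 kip/in.
f_max = √(f_v² + f_b²) = √(0.6471² + 4.796²) = 4.839 kip/in.
φr_n = 0.75 × 0.6 × 70 × (0.707 × 0.3125) = 6.96 kip/in → adequate.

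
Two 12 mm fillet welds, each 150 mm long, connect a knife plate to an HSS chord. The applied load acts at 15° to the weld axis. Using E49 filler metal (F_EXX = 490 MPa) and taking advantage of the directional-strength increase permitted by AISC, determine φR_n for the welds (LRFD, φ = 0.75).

t_e = 0.707 × 12 = 8.484 mm; A_we = 8.484 × 300 = 2545 mm².
Directional factor: 1.0 + 0.5 sin^1.5(15°) = 1.066.
F_nw = 0.6 × 490 × 1.066 = 313.4 MPa.
φR_n = 0.75 × 313.4 × 2545 × 10⁻³ = 598.2 kN.

φR_n ≈ 598 kN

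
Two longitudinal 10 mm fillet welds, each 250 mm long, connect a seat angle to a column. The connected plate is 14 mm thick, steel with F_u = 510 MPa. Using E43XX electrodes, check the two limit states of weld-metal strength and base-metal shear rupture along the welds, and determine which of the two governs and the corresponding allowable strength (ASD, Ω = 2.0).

R_n/Ω ≈ 456 kN (weld metal governs)

E43XX → F_EXX = 430 MPa.
t_e = 0.707 × 10 = 7.07 mm; L = 500 mm.
Weld metal: R_n/Ω = (1/2.0) × 0.6 × 430 × 7.07 × 500 × 10⁻³ = 456 kN.
Base metal (shear rupture): R_n/Ω = (1/2.0) × 0.6 × 510 × 14 × 500 × 10⁻³ = 1071 kN.
Governing: weld metal.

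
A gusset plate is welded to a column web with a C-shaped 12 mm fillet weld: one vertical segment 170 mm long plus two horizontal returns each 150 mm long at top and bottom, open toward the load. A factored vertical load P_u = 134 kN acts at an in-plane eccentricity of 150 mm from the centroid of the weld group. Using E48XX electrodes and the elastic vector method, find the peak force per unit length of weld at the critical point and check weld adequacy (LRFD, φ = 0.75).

f_max ≈ 949 N/mm; adequate

E48XX → F_EXX = 480 MPa.
Total weld length L_w = 470 mm. Treat welds as unit-width lines.
Centroid: x̄ = 2×150×75 / 470 = 47.87 mm from the vertical weld.
Polar moment about centroid: J = I_x + I_y = [170³/12 + 2×150×85²] + [170×47.87² + 2(150³/12 + 150×27.13²)] = 3750000 mm³.
Direct shear f_v = P/L_w = 134×10³ / 470 = 285.1 N/mm (vertical).
Torsion M = P·e = 134×10³ × 150 = 20100000 N·mm.
Critical point at (x, y) = (102.1, 85) from centroid. f_tx = M·y/J = 455.6 N/mm; f_ty = M·x/J = 547.4 N/mm.
Resultant f_max = √[f_tx² + (f_v + f_ty)²] = √[455.6² + (285.1 + 547.4)²] = 949.1 N/mm.
Capacity per unit length: φr_n = 0.75 × 0.6 × 480 × (0.707 × 12) = 1833 N/mm.
949.1 ≤ 1833 → adequate.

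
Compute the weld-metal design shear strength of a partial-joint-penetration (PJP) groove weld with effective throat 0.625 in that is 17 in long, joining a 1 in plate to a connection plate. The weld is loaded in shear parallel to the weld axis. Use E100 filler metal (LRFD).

E100XX → F_EXX = 100 ksi.
Effective throat (given) t_e = 0.625 in.
A_we = 0.625 × 17 = 10.62 in².
F_nw = 0.6 F_EXX = 60 ksi.
φR_n = 0.75 × 60 × 10.62 = 478.1 kip.

φR_n ≈ 478 kip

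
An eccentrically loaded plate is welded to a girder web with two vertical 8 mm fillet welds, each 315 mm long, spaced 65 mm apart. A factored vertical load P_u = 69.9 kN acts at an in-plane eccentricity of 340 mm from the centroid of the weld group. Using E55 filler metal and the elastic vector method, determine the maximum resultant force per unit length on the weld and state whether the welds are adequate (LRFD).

E55XX → F_EXX = 550 MPa.
Total weld length L_w = 630 mm. Treat welds as unit-width lines.
Polar moment about centroid: J = 2[d³/12 + d(b/2)²] = 2[315³/12 + 315×32.5²] = 5875000 mm³.
Direct shear f_v = P/L_w = 69.9×10³ / 630 = 111 N/mm (vertical).
Torsion M = P·e = 69.9×10³ × 340 = 23766000 N·mm.
Critical point at (x, y) = (32.5, 157.5) from centroid. f_tx = M·y/J = 637.2 N/mm; f_ty = M·x/J = 131.5 N/mm.
Resultant f_max = √[f_tx² + (f_v + f_ty)²] = √[637.2² + (111 + 131.5)²] = 681.7 N/mm.
Capacity per unit length: φr_n = 0.75 × 0.6 × 550 × (0.707 × 8) = 1400 N/mm.
681.7 ≤ 1400 → adequate.

f_max ≈ 682 N/mm; adequate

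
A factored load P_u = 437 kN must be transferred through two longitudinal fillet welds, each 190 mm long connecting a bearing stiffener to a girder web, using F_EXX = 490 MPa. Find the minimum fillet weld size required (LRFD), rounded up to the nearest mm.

w = 8 mm

Total weld length L = 380 mm.
Required throat t_e = P_u / (φ × 0.6 F_EXX × L) = 437 / (0.75 × 0.6 × 490 × 380 × 10⁻³) = 5.215 mm.
Required leg w = t_e / 0.707 = 7.377 mm → use 8 mm.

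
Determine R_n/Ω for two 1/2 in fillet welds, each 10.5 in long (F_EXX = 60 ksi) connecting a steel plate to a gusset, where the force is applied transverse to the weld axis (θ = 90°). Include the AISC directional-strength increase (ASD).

t_e = 0.707 × 0.5 = 0.3535 in; A_we = 0.3535 × 21 = 7.423 in².
Directional factor: 1.0 + 0.5 sin^1.5(90°) = 1.5.
F_nw = 0.6 × 60 × 1.5 = 54 ksi.
R_n/Ω = (54 × 7.423) / 2.0 = 200.4 kip.

R_n/Ω ≈ 200 kip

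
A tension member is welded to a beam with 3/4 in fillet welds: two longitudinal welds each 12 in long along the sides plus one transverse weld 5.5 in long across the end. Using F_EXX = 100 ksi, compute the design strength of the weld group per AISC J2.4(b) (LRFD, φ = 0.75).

t_e = 0.707 × 0.75 = 0.5302 in.
R_nwl = 0.6 × 100 × 0.5302 × 24 = 763.6 kips (longitudinal, 2 welds).
R_nwt = 0.6 × 100 × 0.5302 × 5.5 = 175 kips (transverse, base value).
(i) R_nwl + R_nwt = 938.5 kips; (ii) 0.85 R_nwl + 1.5 R_nwt = 911.5 kips.
R_n = max = 938.5 kips [governs: (i)]; φR_n = 703.9 kips.

φR_n ≈ 704 kips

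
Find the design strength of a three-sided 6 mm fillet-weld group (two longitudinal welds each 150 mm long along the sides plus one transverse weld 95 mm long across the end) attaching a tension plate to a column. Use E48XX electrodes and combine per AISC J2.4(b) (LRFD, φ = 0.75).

φR_n ≈ 364 kN

E48XX → F_EXX = 480 MPa.
t_e = 0.707 × 6 = 4.242 mm.
R_nwl = 0.6 × 480 × 4.242 × 300 × 10⁻³ = 366.5 kN (longitudinal, 2 welds).
R_nwt = 0.6 × 480 × 4.242 × 95 × 10⁻³ = 116.1 kN (transverse, base value).
(i) R_nwl + R_nwt = 482.6 kN; (ii) 0.85 R_nwl + 1.5 R_nwt = 485.6 kN.
R_n = max = 485.6 kN [governs: (ii)]; φR_n = 364.2 kN.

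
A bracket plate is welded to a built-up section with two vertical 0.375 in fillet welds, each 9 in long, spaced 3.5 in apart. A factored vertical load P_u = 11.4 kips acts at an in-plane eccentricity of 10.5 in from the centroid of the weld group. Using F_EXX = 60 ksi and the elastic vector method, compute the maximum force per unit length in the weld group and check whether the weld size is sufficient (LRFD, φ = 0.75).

f_max ≈ 3.55 kip/in; adequate

Total weld length L_w = 18 in. Treat welds as unit-width lines.
Polar moment about centroid: J = 2[d³/12 + d(b/2)²] = 2[9³/12 + 9×1.75²] = 176.6 in³.
Direct shear f_v = P/L_w = 11.4 / 18 = 0.6333 kip/in (vertical).
Torsion M = P·e = 11.4 × 10.5 = 119.7 kip·in.
Critical point at (x, y) = (1.75, 4.5) from centroid. f_tx = M·y/J = 3.05 kip/in; f_ty = M·x/J = 1.186 kip/in.
Resultant f_max = √[f_tx² + (f_v + f_ty)²] = √[3.05² + (0.6333 + 1.186)²] = 3.551 kip/in.
Capacity per unit length: φr_n = 0.75 × 0.6 × 60 × (0.707 × 0.375) = 7.158 kip/in.
3.551 ≤ 7.158 → adequate.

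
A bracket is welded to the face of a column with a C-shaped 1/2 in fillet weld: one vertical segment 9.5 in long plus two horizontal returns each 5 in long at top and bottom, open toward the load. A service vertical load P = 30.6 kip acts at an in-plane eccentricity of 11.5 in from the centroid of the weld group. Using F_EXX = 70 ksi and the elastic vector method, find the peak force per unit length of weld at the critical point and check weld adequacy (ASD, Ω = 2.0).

Total weld length L_w = 19.5 in. Treat welds as unit-width lines.
Centroid: x̄ = 2×5×2.5 / 19.5 = 1.282 in from the vertical weld.
Polar moment about centroid: J = I_x + I_y = [9.5³/12 + 2×5×4.75²] + [9.5×1.282² + 2(5³/12 + 5×1.218²)] = 348.4 in³.
Direct shear f_v = P/L_w = 30.6 / 19.5 = 1.569 kip/in (vertical).
Torsion M = P·e = 30.6 × 11.5 = 351.9 kip·in.
Critical point at (x, y) = (3.718, 4.75) from centroid. f_tx = M·y/J = 4.798 kip/in; f_ty = M·x/J = 3.756 kip/in.
Resultant f_max = √[f_tx² + (f_v + f_ty)²] = √[4.798² + (1.569 + 3.756)²] = 7.168 kip/in.
Capacity per unit length: r_n/Ω = (1/2.0) × 0.6 × 70 × (0.707 × 0.5) = 7.423 kip/in.
7.168 ≤ 7.423 → adequate.

f_max ≈ 7.17 kip/in; adequate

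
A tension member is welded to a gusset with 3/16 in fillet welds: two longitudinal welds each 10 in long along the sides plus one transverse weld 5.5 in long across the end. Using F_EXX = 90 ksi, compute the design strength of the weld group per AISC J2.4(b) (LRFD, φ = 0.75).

φR_n ≈ 137 kips

t_e = 0.707 × 0.1875 = 0.1326 in.
R_nwl = 0.6 × 90 × 0.1326 × 20 = 143.2 kips (longitudinal, 2 welds).
R_nwt = 0.6 × 90 × 0.1326 × 5.5 = 39.37 kips (transverse, base value).
(i) R_nwl + R_nwt = 182.5 kips; (ii) 0.85 R_nwl + 1.5 R_nwt = 180.7 kips.
R_n = max = 182.5 kips [governs: (i)]; φR_n = 136.9 kips.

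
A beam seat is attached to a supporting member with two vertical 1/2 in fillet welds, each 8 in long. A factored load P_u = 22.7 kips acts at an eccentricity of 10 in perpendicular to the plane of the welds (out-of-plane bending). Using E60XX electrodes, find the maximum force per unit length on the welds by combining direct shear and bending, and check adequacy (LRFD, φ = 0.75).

f_max ≈ 10.7 kip/in; NOT adequate

E60XX → F_EXX = 60 ksi.
L_w = 2 × 8 = 16 in; section modulus (unit throat) S = 2 × L²/6 = 21.33 in².
Direct shear f_v = P/L_w = 22.7/16 = 1.419 kip/in.
Moment M = P × e = 22.7 × 10 = 227 kip·in; bending f_b = M/S = 10.64 kip/in.
f_max = √(f_v² + f_b²) = √(1.419² + 10.64²) = 10.73 kip/in.
φr_n = 0.75 × 0.6 × 60 × (0.707 × 0.5) = 9.544 kip/in → NOT adequate.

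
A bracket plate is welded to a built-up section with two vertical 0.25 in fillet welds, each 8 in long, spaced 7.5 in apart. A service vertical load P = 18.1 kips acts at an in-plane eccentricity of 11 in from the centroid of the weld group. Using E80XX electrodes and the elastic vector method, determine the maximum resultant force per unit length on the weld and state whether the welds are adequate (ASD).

E80XX → F_EXX = 80 ksi.
Total weld length L_w = 16 in. Treat welds as unit-width lines.
Polar moment about centroid: J = 2[d³/12 + d(b/2)²] = 2[8³/12 + 8×3.75²] = 310.3 in³.
Direct shear f_v = P/L_w = 18.1 / 16 = 1.131 kip/in (vertical).
Torsion M = P·e = 18.1 × 11 = 199.1 kip·in.
Critical point at (x, y) = (3.75, 4) from centroid. f_tx = M·y/J = 2.566 kip/in; f_ty = M·x/J = 2.406 kip/in.
Resultant f_max = √[f_tx² + (f_v + f_ty)²] = √[2.566² + (1.131 + 2.406)²] = 4.37 kip/in.
Capacity per unit length: r_n/Ω = (1/2.0) × 0.6 × 80 × (0.707 × 0.25) = 4.242 kip/in.
4.37 > 4.242 → NOT adequate.

f_max ≈ 4.37 kip/in; NOT adequate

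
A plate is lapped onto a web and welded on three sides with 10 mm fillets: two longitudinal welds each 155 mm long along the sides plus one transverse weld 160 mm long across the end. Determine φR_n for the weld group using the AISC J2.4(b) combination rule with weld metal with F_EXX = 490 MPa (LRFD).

φR_n ≈ 785 kN

t_e = 0.707 × 10 = 7.07 mm.
R_nwl = 0.6 × 490 × 7.07 × 310 × 10⁻³ = 644.4 kN (longitudinal, 2 welds).
R_nwt = 0.6 × 490 × 7.07 × 160 × 10⁻³ = 332.6 kN (transverse, base value).
(i) R_nwl + R_nwt = 976.9 kN; (ii) 0.85 R_nwl + 1.5 R_nwt = 1047 kN.
R_n = max = 1047 kN [governs: (ii)]; φR_n = 784.9 kN.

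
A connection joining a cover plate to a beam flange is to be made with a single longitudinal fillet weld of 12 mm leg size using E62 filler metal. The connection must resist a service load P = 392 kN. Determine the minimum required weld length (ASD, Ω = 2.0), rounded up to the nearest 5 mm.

E62XX → F_EXX = 620 MPa.
Throat t_e = 0.707 × 12 = 8.484 mm.
r_n/Ω = (0.6 × 620 × 8.484) / 2.0 = 1578 N/mm = 1.578 kN/mm.
L_req = P / (r_n/Ω) = 392 / 1.578 = 248.4 mm total.
Round up → use L = 250 mm.

L = 250 mm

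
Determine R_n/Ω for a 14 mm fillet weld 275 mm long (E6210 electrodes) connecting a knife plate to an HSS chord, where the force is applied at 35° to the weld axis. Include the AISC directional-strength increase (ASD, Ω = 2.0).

E62XX → F_EXX = 620 MPa.
t_e = 0.707 × 14 = 9.898 mm; A_we = 9.898 × 275 = 2722 mm².
Directional factor: 1.0 + 0.5 sin^1.5(35°) = 1.217.
F_nw = 0.6 × 620 × 1.217 = 452.8 MPa.
R_n/Ω = (452.8 × 2722) / 2.0 × 10⁻³ = 616.2 kN.

R_n/Ω ≈ 616 kN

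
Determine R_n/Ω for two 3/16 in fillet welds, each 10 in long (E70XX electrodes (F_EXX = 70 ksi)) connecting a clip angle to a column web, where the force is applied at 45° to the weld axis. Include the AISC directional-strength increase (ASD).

t_e = 0.707 × 0.1875 = 0.1326 in; A_we = 0.1326 × 20 = 2.651 in².
Directional factor: 1.0 + 0.5 sin^1.5(45°) = 1.297.
F_nw = 0.6 × 70 × 1.297 = 54.49 ksi.
R_n/Ω = (54.49 × 2.651) / 2.0 = 72.23 kip.

R_n/Ω ≈ 72.2 kip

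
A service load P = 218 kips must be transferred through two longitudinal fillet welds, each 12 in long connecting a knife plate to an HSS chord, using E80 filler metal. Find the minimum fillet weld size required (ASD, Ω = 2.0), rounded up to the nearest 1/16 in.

E80XX → F_EXX = 80 ksi.
Total weld length L = 24 in.
Required throat t_e = P × Ω / (0.6 F_EXX × L) = 218 × 2.0 / (0.6 × 80 × 24) = 0.3785 in.
Required leg w = t_e / 0.707 = 0.5353 in → use 9/16 in.

w = 9/16 in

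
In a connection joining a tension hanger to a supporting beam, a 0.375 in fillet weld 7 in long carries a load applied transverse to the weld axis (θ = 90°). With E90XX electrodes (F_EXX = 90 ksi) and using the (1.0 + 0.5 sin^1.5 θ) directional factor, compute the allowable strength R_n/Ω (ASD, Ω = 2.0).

t_e = 0.707 × 0.375 = 0.2651 in; A_we = 0.2651 × 7 = 1.856 in².
Directional factor: 1.0 + 0.5 sin^1.5(90°) = 1.5.
F_nw = 0.6 × 90 × 1.5 = 81 ksi.
R_n/Ω = (81 × 1.856) / 2.0 = 75.16 kips.

R_n/Ω ≈ 75.2 kips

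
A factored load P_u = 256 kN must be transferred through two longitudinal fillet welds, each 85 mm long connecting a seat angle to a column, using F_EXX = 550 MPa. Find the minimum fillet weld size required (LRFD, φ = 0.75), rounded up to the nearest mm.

Total weld length L = 170 mm.
Required throat t_e = P_u / (φ × 0.6 F_EXX × L) = 256 / (0.75 × 0.6 × 550 × 170 × 10⁻³) = 6.084 mm.
Required leg w = t_e / 0.707 = 8.606 mm → use 9 mm.

w = 9 mm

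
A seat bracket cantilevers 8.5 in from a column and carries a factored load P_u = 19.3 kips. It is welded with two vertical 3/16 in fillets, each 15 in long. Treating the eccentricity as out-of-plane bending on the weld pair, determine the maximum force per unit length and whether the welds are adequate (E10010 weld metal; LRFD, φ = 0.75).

f_max ≈ 2.28 kip/in; adequate

E100XX → F_EXX = 100 ksi.
L_w = 2 × 15 = 30 in; section modulus (unit throat) S = 2 × L²/6 = 75 in².
Direct shear f_v = P/L_w = 19.3/30 = 0.6433 kip/in.
Moment M = P × e = 19.3 × 8.5 = 164.05 kip·in; bending f_b = M/S = 2.187 kip/in.
f_max = √(f_v² + f_b²) = √(0.6433² + 2.187²) = 2.28 kip/in.
φr_n = 0.75 × 0.6 × 100 × (0.707 × 0.1875) = 5.965 kip/in → adequate.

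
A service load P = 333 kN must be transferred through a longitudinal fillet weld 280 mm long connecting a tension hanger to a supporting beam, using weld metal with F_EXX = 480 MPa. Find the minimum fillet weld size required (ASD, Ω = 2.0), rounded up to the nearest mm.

w = 12 mm

Total weld length L = 280 mm.
Required throat t_e = P × Ω / (0.6 F_EXX × L) = 333 × 2.0 / (0.6 × 480 × 280 × 10⁻³) = 8.259 mm.
Required leg w = t_e / 0.707 = 11.68 mm → use 12 mm.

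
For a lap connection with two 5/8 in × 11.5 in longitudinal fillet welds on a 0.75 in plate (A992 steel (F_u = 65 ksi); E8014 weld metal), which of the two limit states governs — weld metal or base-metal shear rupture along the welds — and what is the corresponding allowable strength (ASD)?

E80XX → F_EXX = 80 ksi.
t_e = 0.707 × 0.625 = 0.4419 in; L = 23 in.
Weld metal: R_n/Ω = (1/2.0) × 0.6 × 80 × 0.4419 × 23 = 243.9 kips.
Base metal (shear rupture): R_n/Ω = (1/2.0) × 0.6 × 65 × 0.75 × 23 = 336.4 kips.
Governing: weld metal.

R_n/Ω ≈ 244 kips (weld metal governs)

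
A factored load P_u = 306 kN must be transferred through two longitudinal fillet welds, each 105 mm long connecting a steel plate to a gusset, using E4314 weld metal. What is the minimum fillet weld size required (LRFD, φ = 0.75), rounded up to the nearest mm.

E43XX → F_EXX = 430 MPa.
Total weld length L = 210 mm.
Required throat t_e = P_u / (φ × 0.6 F_EXX × L) = 306 / (0.75 × 0.6 × 430 × 210 × 10⁻³) = 7.53 mm.
Required leg w = t_e / 0.707 = 10.65 mm → use 11 mm.

w = 11 mm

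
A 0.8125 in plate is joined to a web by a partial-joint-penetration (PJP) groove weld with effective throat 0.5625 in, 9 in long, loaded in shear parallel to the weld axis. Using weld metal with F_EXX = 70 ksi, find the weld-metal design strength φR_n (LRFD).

Effective throat (given) t_e = 0.5625 in.
A_we = 0.5625 × 9 = 5.062 in².
F_nw = 0.6 F_EXX = 42 ksi.
φR_n = 0.75 × 42 × 5.062 = 159.5 kip.

φR_n ≈ 159 kip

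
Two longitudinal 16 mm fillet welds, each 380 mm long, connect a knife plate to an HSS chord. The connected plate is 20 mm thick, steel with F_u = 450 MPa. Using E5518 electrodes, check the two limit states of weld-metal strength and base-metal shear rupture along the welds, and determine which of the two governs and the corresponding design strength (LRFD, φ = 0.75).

φR_n ≈ 2130 kN (weld metal governs)

E55XX → F_EXX = 550 MPa.
t_e = 0.707 × 16 = 11.31 mm; L = 760 mm.
Weld metal: φR_n = 0.75 × 0.6 × 550 × 11.31 × 760 × 10⁻³ = 2128 kN.
Base metal (shear rupture): φR_n = 0.75 × 0.6 × 450 × 20 × 760 × 10⁻³ = 3078 kN.
Governing: weld metal.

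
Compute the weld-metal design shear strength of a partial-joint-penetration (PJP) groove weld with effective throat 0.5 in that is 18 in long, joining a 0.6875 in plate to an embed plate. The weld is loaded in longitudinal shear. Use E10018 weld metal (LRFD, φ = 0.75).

φR_n ≈ 405 kips

E100XX → F_EXX = 100 ksi.
Effective throat (given) t_e = 0.5 in.
A_we = 0.5 × 18 = 9 in².
F_nw = 0.6 F_EXX = 60 ksi.
φR_n = 0.75 × 60 × 9 = 405 kips.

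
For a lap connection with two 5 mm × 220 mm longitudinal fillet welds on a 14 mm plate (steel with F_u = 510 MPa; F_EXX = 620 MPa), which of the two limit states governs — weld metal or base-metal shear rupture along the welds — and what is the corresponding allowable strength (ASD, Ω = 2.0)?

t_e = 0.707 × 5 = 3.535 mm; L = 440 mm.
Weld metal: R_n/Ω = (1/2.0) × 0.6 × 620 × 3.535 × 440 × 10⁻³ = 289.3 kN.
Base metal (shear rupture): R_n/Ω = (1/2.0) × 0.6 × 510 × 14 × 440 × 10⁻³ = 942.5 kN.
Governing: weld metal.

R_n/Ω ≈ 289 kN (weld metal governs)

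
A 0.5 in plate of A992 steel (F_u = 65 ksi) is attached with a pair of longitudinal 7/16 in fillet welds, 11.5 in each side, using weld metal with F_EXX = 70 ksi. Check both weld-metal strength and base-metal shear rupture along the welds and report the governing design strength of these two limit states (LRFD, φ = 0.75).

t_e = 0.707 × 0.4375 = 0.3093 in; L = 23 in.
Weld metal: φR_n = 0.75 × 0.6 × 70 × 0.3093 × 23 = 224.1 kips.
Base metal (shear rupture): φR_n = 0.75 × 0.6 × 65 × 0.5 × 23 = 336.4 kips.
Governing: weld metal.

φR_n ≈ 224 kips (weld metal governs)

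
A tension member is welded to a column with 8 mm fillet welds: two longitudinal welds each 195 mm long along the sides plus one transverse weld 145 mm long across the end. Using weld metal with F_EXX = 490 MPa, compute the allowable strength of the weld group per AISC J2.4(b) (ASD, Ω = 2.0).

t_e = 0.707 × 8 = 5.656 mm.
R_nwl = 0.6 × 490 × 5.656 × 390 × 10⁻³ = 648.5 kN (longitudinal, 2 welds).
R_nwt = 0.6 × 490 × 5.656 × 145 × 10⁻³ = 241.1 kN (transverse, base value).
(i) R_nwl + R_nwt = 889.6 kN; (ii) 0.85 R_nwl + 1.5 R_nwt = 912.9 kN.
R_n = max = 912.9 kN [governs: (ii)]; R_n/Ω = 456.5 kN.

R_n/Ω ≈ 456 kN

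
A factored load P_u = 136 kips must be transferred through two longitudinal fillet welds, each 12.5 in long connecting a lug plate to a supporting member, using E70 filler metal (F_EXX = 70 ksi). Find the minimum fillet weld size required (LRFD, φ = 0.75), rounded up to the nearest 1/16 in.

w = 1/4 in

Total weld length L = 25 in.
Required throat t_e = P_u / (φ × 0.6 F_EXX × L) = 136 / (0.75 × 0.6 × 70 × 25) = 0.1727 in.
Required leg w = t_e / 0.707 = 0.2443 in → use 1/4 in.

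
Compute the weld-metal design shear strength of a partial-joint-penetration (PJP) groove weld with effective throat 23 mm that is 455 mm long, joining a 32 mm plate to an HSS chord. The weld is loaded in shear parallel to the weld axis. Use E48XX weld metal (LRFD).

E48XX → F_EXX = 480 MPa.
Effective throat (given) t_e = 23 mm.
A_we = 23 × 455 = 10460 mm².
F_nw = 0.6 F_EXX = 288 MPa.
φR_n = 0.75 × 288 × 10460 × 10⁻³ = 2260 kN.

φR_n ≈ 2260 kN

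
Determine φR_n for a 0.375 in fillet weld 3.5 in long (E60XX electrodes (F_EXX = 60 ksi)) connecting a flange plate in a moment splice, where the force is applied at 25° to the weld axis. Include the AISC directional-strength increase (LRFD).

t_e = 0.707 × 0.375 = 0.2651 in; A_we = 0.2651 × 3.5 = 0.9279 in².
Directional factor: 1.0 + 0.5 sin^1.5(25°) = 1.137.
F_nw = 0.6 × 60 × 1.137 = 40.95 ksi.
φR_n = 0.75 × 40.95 × 0.9279 = 28.5 kip.

φR_n ≈ 28.5 kip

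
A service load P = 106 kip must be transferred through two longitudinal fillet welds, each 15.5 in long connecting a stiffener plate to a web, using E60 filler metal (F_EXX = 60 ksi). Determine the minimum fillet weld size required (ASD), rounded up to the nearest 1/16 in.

w = 5/16 in

Total weld length L = 31 in.
Required throat t_e = P × Ω / (0.6 F_EXX × L) = 106 × 2.0 / (0.6 × 60 × 31) = 0.19 in.
Required leg w = t_e / 0.707 = 0.2687 in → use 5/16 in.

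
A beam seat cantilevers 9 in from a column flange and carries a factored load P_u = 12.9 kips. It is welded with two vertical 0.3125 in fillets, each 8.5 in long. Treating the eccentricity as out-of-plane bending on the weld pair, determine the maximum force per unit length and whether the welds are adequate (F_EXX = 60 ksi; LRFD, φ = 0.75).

f_max ≈ 4.88 kip/in; adequate

L_w = 2 × 8.5 = 17 in; section modulus (unit throat) S = 2 × L²/6 = 24.08 in².
Direct shear f_v = P/L_w = 12.9/17 = 0.7588 kip/in.
Moment M = P × e = 12.9 × 9 = 116.1 kip·in; bending f_b = M/S = 4.821 kip/in.
f_max = √(f_v² + f_b²) = √(0.7588² + 4.821²) = 4.88 kip/in.
φr_n = 0.75 × 0.6 × 60 × (0.707 × 0.3125) = 5.965 kip/in → adequate.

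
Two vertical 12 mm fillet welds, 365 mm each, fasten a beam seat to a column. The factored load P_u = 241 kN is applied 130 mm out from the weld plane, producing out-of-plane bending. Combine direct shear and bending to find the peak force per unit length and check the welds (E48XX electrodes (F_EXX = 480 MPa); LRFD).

f_max ≈ 779 N/mm; adequate

L_w = 2 × 365 = 730 mm; section modulus (unit throat) S = 2 × L²/6 = 44410 mm².
Direct shear f_v = P/L_w = 241×10³/730 = 330.1 N/mm.
Moment M = P × e = 241×10³ × 130 = 31330000 N·mm; bending f_b = M/S = 705.5 N/mm.
f_max = √(f_v² + f_b²) = √(330.1² + 705.5²) = 778.9 N/mm.
φr_n = 0.75 × 0.6 × 480 × (0.707 × 12) = 1833 N/mm → adequate.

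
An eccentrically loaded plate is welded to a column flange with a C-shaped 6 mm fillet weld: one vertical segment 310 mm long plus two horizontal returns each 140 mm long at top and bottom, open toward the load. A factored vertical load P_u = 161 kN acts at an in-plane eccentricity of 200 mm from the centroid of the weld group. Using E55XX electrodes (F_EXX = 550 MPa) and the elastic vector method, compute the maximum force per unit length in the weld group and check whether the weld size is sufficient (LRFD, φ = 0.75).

Total weld length L_w = 590 mm. Treat welds as unit-width lines.
Centroid: x̄ = 2×140×70 / 590 = 33.22 mm from the vertical weld.
Polar moment about centroid: J = I_x + I_y = [310³/12 + 2×140×155²] + [310×33.22² + 2(140³/12 + 140×36.78²)] = 10390000 mm³.
Direct shear f_v = P/L_w = 161×10³ / 590 = 272.9 N/mm (vertical).
Torsion M = P·e = 161×10³ × 200 = 32200000 N·mm.
Critical point at (x, y) = (106.8, 155) from centroid. f_tx = M·y/J = 480.5 N/mm; f_ty = M·x/J = 331 N/mm.
Resultant f_max = √[f_tx² + (f_v + f_ty)²] = √[480.5² + (272.9 + 331)²] = 771.7 N/mm.
Capacity per unit length: φr_n = 0.75 × 0.6 × 550 × (0.707 × 6) = 1050 N/mm.
771.7 ≤ 1050 → adequate.

f_max ≈ 772 N/mm; adequate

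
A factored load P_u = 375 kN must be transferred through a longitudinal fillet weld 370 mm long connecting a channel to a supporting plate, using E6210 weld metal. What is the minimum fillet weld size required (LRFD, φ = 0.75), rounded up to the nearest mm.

w = 6 mm

E62XX → F_EXX = 620 MPa.
Total weld length L = 370 mm.
Required throat t_e = P_u / (φ × 0.6 F_EXX × L) = 375 / (0.75 × 0.6 × 620 × 370 × 10⁻³) = 3.633 mm.
Required leg w = t_e / 0.707 = 5.138 mm → use 6 mm.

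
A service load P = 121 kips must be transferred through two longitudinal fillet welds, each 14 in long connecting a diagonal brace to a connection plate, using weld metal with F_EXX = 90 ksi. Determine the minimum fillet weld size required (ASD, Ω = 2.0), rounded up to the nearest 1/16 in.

Total weld length L = 28 in.
Required throat t_e = P × Ω / (0.6 F_EXX × L) = 121 × 2.0 / (0.6 × 90 × 28) = 0.1601 in.
Required leg w = t_e / 0.707 = 0.2264 in → use 1/4 in.

w = 1/4 in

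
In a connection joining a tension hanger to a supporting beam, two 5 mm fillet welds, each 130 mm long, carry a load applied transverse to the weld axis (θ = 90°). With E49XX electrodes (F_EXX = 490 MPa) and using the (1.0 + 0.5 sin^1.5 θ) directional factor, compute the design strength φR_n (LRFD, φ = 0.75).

t_e = 0.707 × 5 = 3.535 mm; A_we = 3.535 × 260 = 919.1 mm².
Directional factor: 1.0 + 0.5 sin^1.5(90°) = 1.5.
F_nw = 0.6 × 490 × 1.5 = 441 MPa.
φR_n = 0.75 × 441 × 919.1 × 10⁻³ = 304 kN.

φR_n ≈ 304 kN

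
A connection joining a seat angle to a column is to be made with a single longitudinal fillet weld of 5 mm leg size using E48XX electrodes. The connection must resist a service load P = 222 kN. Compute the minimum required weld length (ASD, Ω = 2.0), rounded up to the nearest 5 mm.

L = 440 mm

E48XX → F_EXX = 480 MPa.
Throat t_e = 0.707 × 5 = 3.535 mm.
r_n/Ω = (0.6 × 480 × 3.535) / 2.0 = 509 N/mm = 0.509 kN/mm.
L_req = P / (r_n/Ω) = 222 / 0.509 = 436.1 mm total.
Round up → use L = 440 mm.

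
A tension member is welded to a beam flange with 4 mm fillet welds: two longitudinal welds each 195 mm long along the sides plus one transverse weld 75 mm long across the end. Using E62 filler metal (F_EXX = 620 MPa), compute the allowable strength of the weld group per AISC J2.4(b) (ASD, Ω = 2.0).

R_n/Ω ≈ 245 kN

t_e = 0.707 × 4 = 2.828 mm.
R_nwl = 0.6 × 620 × 2.828 × 390 × 10⁻³ = 410.3 kN (longitudinal, 2 welds).
R_nwt = 0.6 × 620 × 2.828 × 75 × 10⁻³ = 78.9 kN (transverse, base value).
(i) R_nwl + R_nwt = 489.2 kN; (ii) 0.85 R_nwl + 1.5 R_nwt = 467.1 kN.
R_n = max = 489.2 kN [governs: (i)]; R_n/Ω = 244.6 kN.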